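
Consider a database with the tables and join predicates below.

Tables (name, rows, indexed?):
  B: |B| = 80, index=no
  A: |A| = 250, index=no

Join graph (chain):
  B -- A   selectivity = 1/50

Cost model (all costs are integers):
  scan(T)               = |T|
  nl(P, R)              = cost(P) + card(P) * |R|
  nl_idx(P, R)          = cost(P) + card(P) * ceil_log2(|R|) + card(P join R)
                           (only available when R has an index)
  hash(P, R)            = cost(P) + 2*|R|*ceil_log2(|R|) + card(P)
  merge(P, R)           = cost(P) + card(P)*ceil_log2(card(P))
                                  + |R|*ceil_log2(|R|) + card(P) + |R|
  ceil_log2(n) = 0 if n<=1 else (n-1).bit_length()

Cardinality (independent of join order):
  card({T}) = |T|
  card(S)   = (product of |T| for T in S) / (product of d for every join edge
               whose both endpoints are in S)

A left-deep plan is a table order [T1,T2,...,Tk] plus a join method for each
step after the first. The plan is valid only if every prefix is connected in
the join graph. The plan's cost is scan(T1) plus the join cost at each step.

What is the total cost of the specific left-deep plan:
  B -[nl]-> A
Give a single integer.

20080

step 1: scan B: cost=80, card=80
step 2: join A via nl
    card(P join A) = 80*250/(50) = 400
    cost = 80 + 80*250 = 20080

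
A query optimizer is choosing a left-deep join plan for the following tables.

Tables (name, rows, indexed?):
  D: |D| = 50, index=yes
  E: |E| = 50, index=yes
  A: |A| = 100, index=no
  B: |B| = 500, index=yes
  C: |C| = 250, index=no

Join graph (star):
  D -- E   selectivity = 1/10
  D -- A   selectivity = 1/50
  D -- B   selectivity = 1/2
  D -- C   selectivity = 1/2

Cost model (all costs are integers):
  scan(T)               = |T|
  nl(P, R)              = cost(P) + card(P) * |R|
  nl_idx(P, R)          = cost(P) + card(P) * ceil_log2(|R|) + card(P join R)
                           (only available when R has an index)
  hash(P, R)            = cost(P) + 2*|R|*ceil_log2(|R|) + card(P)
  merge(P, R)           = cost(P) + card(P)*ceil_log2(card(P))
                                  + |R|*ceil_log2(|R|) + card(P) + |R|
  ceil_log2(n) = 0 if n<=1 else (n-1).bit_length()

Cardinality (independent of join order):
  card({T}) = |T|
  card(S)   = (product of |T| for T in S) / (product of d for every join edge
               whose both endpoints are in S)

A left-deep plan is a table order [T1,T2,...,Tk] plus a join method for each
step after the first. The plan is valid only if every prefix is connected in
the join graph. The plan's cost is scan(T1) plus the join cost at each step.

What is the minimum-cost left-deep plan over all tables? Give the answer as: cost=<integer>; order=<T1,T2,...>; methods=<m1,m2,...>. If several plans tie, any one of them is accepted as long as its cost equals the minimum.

cost=77500; order=A,D,E,C,B; methods=hash,hash,hash,hash

Selinger DP (subsets sized 1..n):
  {D}: scan cost=50, card=50
  {E}: scan cost=50, card=50
  {A}: scan cost=100, card=100
  {B}: scan cost=500, card=500
  {C}: scan cost=250, card=250
  {DE}: card=250; try (E,nl_idx)→600, (D,nl_idx)→600, (E,hash)→700, (D,hash)→700, (E,merge)→750, (D,merge)→750 …(+2); best=600 via (E,nl_idx)
  {AD}: card=100; try (D,hash)→800, (D,nl_idx)→800, (A,merge)→1200, (D,merge)→1250, (A,hash)→1500, (A,nl)→5050 …(+1); best=800 via (D,hash)
  {BD}: card=12500; try (D,hash)→1600, (B,merge)→5400, (D,merge)→5850, (B,hash)→9100, (B,nl_idx)→13000, (D,nl_idx)→16000 …(+2); best=1600 via (D,hash)
  {CD}: card=6250; try (D,hash)→1100, (C,merge)→2650, (D,merge)→2850, (C,hash)→4100, (D,nl_idx)→8000, (C,nl)→12550 …(+1); best=1100 via (D,hash)
  {ADE}: card=500; try (E,hash)→1500, (E,nl_idx)→1900, (E,merge)→1950, (A,hash)→2250, (A,merge)→3650, (E,nl)→5800 …(+1); best=1500 via (E,hash)
  {BDE}: card=62500; try (B,merge)→7850, (B,hash)→9850, (E,hash)→14700, (B,nl_idx)→65350, (B,nl)→125600, (E,nl_idx)→139100 …(+2); best=7850 via (B,merge)
  {CDE}: card=31250; try (C,hash)→4850, (C,merge)→5100, (E,hash)→7950, (C,nl)→63100, (E,nl_idx)→69850, (E,merge)→88950 …(+1); best=4850 via (C,hash)
  {ABD}: card=25000; try (B,merge)→6600, (B,hash)→9900, (A,hash)→15500, (B,nl_idx)→26700, (B,nl)→50800, (A,merge)→189900 …(+1); best=6600 via (B,merge)
  {ACD}: card=12500; try (C,merge)→3850, (C,hash)→4900, (A,hash)→8750, (C,nl)→25800, (A,merge)→89400, (A,nl)→626100; best=3850 via (C,merge)
  {BCD}: card=1562500; try (B,hash)→16350, (C,hash)→18100, (B,merge)→93600, (C,merge)→191350, (B,nl_idx)→1619850, (B,nl)→3126100 …(+1); best=16350 via (B,hash)
  {ABDE}: card=125000; try (B,hash)→11000, (B,merge)→11500, (E,hash)→32200, (A,hash)→71750, (B,nl_idx)→131000, (B,nl)→251500 …(+5); best=11000 via (B,hash)
  {ACDE}: card=62500; try (C,hash)→6000, (C,merge)→8750, (E,hash)→16950, (A,hash)→37500, (C,nl)→126500, (E,nl_idx)→141350 …(+4); best=6000 via (C,hash)
  {BCDE}: card=7812500; try (B,hash)→45100, (C,hash)→74350, (B,merge)→509850, (C,merge)→1072600, (E,hash)→1579450, (B,nl_idx)→8098600 …(+5); best=45100 via (B,hash)
  {ABCD}: card=3125000; try (B,hash)→25350, (C,hash)→35600, (B,merge)→196350, (C,merge)→408850, (A,hash)→1580250, (B,nl_idx)→3241350 …(+4); best=25350 via (B,hash)
  {ABCDE}: card=15625000; try (B,hash)→77500, (C,hash)→140000, (B,merge)→1073500, (C,merge)→2263250, (E,hash)→3150950, (A,hash)→7859000 …(+8); best=77500 via (B,hash)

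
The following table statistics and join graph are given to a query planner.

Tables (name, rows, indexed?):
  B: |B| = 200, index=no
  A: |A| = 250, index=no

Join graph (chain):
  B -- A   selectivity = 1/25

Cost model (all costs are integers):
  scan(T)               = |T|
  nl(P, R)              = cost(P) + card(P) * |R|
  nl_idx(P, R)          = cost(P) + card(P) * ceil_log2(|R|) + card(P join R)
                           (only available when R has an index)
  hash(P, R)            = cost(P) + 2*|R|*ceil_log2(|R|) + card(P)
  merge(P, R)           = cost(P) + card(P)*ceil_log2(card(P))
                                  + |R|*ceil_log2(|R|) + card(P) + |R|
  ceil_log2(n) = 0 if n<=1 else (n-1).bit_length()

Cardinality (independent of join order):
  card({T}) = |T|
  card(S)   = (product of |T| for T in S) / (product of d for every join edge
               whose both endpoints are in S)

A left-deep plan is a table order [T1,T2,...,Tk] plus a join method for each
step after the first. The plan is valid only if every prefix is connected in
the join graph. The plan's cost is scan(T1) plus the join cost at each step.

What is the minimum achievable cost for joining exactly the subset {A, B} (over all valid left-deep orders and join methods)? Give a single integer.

Selinger DP over subsets of {A,B}:
  {B}: scan cost=200, card=200
  {A}: scan cost=250, card=250
  {AB}: card=2000; try (B,hash)→3700, (A,merge)→4250, (B,merge)→4300, (A,hash)→4400, (A,nl)→50200, (B,nl)→50250; best=3700 via (B,hash)

3700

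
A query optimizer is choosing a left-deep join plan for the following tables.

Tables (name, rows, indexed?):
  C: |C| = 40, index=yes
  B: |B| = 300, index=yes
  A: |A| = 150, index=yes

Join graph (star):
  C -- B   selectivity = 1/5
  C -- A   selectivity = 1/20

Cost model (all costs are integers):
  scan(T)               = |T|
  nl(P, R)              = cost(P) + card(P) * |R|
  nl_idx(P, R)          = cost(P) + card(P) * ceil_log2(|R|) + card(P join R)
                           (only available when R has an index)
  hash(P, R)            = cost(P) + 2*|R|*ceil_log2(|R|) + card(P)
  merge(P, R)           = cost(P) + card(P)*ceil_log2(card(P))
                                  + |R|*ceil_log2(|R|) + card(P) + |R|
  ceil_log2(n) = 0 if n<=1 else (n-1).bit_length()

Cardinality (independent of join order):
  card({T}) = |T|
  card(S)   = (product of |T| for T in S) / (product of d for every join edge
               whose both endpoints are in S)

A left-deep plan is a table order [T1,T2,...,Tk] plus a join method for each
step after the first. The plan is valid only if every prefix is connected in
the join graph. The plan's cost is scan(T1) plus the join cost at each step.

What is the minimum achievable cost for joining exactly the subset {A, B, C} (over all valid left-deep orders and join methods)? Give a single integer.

Selinger DP over subsets of {A,B,C}:
  {C}: scan cost=40, card=40
  {B}: scan cost=300, card=300
  {A}: scan cost=150, card=150
  {BC}: card=2400; try (C,hash)→1080, (B,nl_idx)→2800, (B,merge)→3320, (C,merge)→3580, (C,nl_idx)→4500, (B,hash)→5480 …(+2); best=1080 via (C,hash)
  {AC}: card=300; try (A,nl_idx)→660, (C,hash)→780, (C,nl_idx)→1350, (A,merge)→1670, (C,merge)→1780, (A,hash)→2480 …(+2); best=660 via (A,nl_idx)
  {ABC}: card=18000; try (A,hash)→5880, (B,hash)→6360, (B,merge)→6660, (B,nl_idx)→21360, (A,merge)→33630, (A,nl_idx)→38280 …(+2); best=5880 via (A,hash)

5880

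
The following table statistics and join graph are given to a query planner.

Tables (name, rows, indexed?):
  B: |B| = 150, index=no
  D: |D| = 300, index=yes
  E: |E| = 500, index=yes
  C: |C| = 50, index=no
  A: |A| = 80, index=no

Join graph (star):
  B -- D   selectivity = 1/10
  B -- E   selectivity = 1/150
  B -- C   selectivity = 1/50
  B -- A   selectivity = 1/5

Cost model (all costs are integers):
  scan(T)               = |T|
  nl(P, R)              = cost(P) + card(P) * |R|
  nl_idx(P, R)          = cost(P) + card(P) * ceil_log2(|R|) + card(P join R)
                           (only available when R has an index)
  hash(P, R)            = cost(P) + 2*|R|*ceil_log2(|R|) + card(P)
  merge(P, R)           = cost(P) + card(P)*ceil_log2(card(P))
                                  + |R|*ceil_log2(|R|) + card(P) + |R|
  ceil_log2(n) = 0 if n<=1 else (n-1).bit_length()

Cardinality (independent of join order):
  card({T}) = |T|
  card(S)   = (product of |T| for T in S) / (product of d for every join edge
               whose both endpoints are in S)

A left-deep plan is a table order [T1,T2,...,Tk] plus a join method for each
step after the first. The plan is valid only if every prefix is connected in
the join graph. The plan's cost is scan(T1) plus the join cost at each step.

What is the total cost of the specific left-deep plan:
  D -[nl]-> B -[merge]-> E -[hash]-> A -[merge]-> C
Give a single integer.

step 1: scan D: cost=300, card=300
step 2: join B via nl
    card(P join B) = 300*150/(10) = 4500
    cost = 300 + 300*150 = 45300
step 3: join E via merge
    card(P join E) = 4500*500/(150) = 15000
    cost = 45300 + 4500*13 + 500*9 + 4500 + 500 = 113300
step 4: join A via hash
    card(P join A) = 15000*80/(5) = 240000
    cost = 113300 + 2*80*7 + 15000 = 129420
step 5: join C via merge
    card(P join C) = 240000*50/(50) = 240000
    cost = 129420 + 240000*18 + 50*6 + 240000 + 50 = 4689770

4689770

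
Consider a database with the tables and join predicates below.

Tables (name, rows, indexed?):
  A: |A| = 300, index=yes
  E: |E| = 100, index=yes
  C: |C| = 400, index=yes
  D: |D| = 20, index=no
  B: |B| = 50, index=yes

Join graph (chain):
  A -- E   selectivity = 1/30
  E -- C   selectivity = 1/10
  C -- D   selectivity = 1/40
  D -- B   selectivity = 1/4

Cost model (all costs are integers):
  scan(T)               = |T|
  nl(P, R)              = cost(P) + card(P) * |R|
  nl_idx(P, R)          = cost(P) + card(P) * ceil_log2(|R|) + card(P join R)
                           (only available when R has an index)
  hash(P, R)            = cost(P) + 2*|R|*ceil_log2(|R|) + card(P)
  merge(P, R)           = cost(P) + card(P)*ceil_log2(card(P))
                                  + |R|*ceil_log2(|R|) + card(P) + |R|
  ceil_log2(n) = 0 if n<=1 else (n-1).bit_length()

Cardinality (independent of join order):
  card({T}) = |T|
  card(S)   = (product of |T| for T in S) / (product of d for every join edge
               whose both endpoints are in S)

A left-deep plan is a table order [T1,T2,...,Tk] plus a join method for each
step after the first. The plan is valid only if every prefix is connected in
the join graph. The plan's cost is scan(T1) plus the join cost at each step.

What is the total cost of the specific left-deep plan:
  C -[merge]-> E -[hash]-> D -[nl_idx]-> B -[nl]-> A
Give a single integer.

step 1: scan C: cost=400, card=400
step 2: join E via merge
    card(P join E) = 400*100/(10) = 4000
    cost = 400 + 400*9 + 100*7 + 400 + 100 = 5200
step 3: join D via hash
    card(P join D) = 4000*20/(40) = 2000
    cost = 5200 + 2*20*5 + 4000 = 9400
step 4: join B via nl_idx
    card(P join B) = 2000*50/(4) = 25000
    cost = 9400 + 2000*6 + 25000 = 46400
step 5: join A via nl
    card(P join A) = 25000*300/(30) = 250000
    cost = 46400 + 25000*300 = 7546400

7546400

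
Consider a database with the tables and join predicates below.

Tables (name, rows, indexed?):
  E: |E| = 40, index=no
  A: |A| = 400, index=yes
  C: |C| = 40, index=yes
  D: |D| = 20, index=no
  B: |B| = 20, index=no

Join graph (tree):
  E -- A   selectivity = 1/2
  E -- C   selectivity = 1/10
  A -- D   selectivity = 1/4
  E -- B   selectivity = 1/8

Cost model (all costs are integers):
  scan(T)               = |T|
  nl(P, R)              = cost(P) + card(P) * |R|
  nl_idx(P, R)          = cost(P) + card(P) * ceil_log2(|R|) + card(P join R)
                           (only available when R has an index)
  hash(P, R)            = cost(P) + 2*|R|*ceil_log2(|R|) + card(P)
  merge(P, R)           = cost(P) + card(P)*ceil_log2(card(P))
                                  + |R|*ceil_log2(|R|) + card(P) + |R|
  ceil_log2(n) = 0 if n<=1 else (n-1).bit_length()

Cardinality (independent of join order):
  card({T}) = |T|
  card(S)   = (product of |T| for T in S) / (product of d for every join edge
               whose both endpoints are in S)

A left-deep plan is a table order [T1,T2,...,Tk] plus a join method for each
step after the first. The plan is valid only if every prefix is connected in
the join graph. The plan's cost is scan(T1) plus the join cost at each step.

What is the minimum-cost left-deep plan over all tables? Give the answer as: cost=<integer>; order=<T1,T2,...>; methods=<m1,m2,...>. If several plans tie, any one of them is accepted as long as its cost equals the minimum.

Selinger DP (subsets sized 1..n):
  {E}: scan cost=40, card=40
  {A}: scan cost=400, card=400
  {C}: scan cost=40, card=40
  {D}: scan cost=20, card=20
  {B}: scan cost=20, card=20
  {AE}: card=8000; try (E,hash)→1280, (A,merge)→4320, (E,merge)→4680, (A,hash)→7280, (A,nl_idx)→8400, (A,nl)→16040 …(+1); best=1280 via (E,hash)
  {CE}: card=160; try (C,nl_idx)→440, (E,hash)→560, (C,hash)→560, (E,merge)→600, (C,merge)→600, (E,nl)→1640 …(+1); best=440 via (C,nl_idx)
  {BE}: card=100; try (B,hash)→280, (E,merge)→420, (B,merge)→440, (E,hash)→520, (E,nl)→820, (B,nl)→840; best=280 via (B,hash)
  {AD}: card=2000; try (D,hash)→1000, (A,nl_idx)→2200, (A,merge)→4140, (D,merge)→4520, (A,hash)→7240, (A,nl)→8020 …(+1); best=1000 via (D,hash)
  {ACE}: card=32000; try (A,merge)→5880, (A,hash)→7800, (C,hash)→9760, (A,nl_idx)→33880, (A,nl)→64440, (C,nl_idx)→81280 …(+2); best=5880 via (A,merge)
  {ADE}: card=40000; try (E,hash)→3480, (D,hash)→9480, (E,merge)→25280, (E,nl)→81000, (D,merge)→113400, (D,nl)→161280; best=3480 via (E,hash)
  {ABE}: card=20000; try (A,merge)→5080, (A,hash)→7580, (B,hash)→9480, (A,nl_idx)→21180, (A,nl)→40280, (B,merge)→113400 …(+1); best=5080 via (A,merge)
  {BCE}: card=400; try (B,hash)→800, (C,hash)→860, (C,nl_idx)→1280, (C,merge)→1360, (B,merge)→2000, (B,nl)→3640 …(+1); best=800 via (B,hash)
  {ACDE}: card=160000; try (D,hash)→38080, (C,hash)→43960, (C,nl_idx)→403480, (D,merge)→518000, (D,nl)→645880, (C,merge)→683760 …(+1); best=38080 via (D,hash)
  {ABCE}: card=80000; try (A,hash)→8400, (A,merge)→8800, (C,hash)→25560, (B,hash)→38080, (A,nl_idx)→84400, (A,nl)→160800 …(+5); best=8400 via (A,hash)
  {ABDE}: card=100000; try (D,hash)→25280, (B,hash)→43680, (D,merge)→325200, (D,nl)→405080, (B,merge)→683600, (B,nl)→803480; best=25280 via (D,hash)
  {ABCDE}: card=400000; try (D,hash)→88600, (C,hash)→125760, (B,hash)→198280, (C,nl_idx)→1025280, (D,merge)→1448520, (D,nl)→1608400 …(+4); best=88600 via (D,hash)

cost=88600; order=E,C,B,A,D; methods=nl_idx,hash,hash,hash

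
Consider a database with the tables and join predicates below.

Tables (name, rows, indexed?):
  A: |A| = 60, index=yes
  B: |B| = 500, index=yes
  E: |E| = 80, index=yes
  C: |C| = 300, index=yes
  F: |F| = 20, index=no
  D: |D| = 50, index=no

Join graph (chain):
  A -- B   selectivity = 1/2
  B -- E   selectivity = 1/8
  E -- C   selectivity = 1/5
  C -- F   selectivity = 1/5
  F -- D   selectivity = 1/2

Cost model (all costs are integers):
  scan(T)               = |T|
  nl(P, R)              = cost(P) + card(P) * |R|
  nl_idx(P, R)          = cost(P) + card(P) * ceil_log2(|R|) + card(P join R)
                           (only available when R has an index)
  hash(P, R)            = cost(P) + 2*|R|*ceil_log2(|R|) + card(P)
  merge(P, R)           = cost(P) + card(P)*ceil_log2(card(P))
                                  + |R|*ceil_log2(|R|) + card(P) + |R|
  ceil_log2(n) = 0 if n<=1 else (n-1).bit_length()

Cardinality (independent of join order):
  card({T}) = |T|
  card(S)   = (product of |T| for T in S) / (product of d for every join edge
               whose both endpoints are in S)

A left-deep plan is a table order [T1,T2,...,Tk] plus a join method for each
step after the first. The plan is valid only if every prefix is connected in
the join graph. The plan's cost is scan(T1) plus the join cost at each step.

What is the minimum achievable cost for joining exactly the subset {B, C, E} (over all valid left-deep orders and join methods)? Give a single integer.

Selinger DP over subsets of {B,C,E}:
  {B}: scan cost=500, card=500
  {E}: scan cost=80, card=80
  {C}: scan cost=300, card=300
  {BE}: card=5000; try (E,hash)→2120, (B,merge)→5720, (B,nl_idx)→5800, (E,merge)→6140, (E,nl_idx)→9000, (B,hash)→9160 …(+2); best=2120 via (E,hash)
  {CE}: card=4800; try (E,hash)→1720, (C,merge)→3720, (E,merge)→3940, (C,hash)→5560, (C,nl_idx)→5600, (E,nl_idx)→7200 …(+2); best=1720 via (E,hash)
  {BCE}: card=300000; try (C,hash)→12520, (B,hash)→15520, (B,merge)→73920, (C,merge)→75120, (B,nl_idx)→344920, (C,nl_idx)→347120 …(+2); best=12520 via (C,hash)

12520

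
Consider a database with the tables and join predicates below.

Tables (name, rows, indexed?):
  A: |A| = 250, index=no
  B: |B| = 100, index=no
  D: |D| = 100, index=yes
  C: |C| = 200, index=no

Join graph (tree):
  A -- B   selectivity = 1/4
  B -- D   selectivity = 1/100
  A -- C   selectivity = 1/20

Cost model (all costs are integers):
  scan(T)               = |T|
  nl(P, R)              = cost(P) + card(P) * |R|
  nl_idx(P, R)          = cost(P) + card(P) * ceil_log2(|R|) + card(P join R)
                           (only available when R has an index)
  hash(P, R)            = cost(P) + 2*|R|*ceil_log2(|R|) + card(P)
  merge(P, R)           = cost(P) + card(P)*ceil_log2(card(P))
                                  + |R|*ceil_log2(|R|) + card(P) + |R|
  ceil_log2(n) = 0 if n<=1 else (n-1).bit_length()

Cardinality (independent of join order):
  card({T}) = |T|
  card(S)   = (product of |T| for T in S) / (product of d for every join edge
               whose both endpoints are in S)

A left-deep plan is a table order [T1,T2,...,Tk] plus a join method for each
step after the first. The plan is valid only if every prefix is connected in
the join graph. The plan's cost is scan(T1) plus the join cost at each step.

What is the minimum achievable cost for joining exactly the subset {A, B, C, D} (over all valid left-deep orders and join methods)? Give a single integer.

Selinger DP over subsets of {A,B,C,D}:
  {A}: scan cost=250, card=250
  {B}: scan cost=100, card=100
  {D}: scan cost=100, card=100
  {C}: scan cost=200, card=200
  {AB}: card=6250; try (B,hash)→1900, (A,merge)→3150, (B,merge)→3300, (A,hash)→4200, (A,nl)→25100, (B,nl)→25250; best=1900 via (B,hash)
  {AC}: card=2500; try (C,hash)→3700, (A,merge)→4250, (C,merge)→4300, (A,hash)→4400, (A,nl)→50200, (C,nl)→50250; best=3700 via (C,hash)
  {BD}: card=100; try (D,nl_idx)→900, (D,hash)→1600, (B,hash)→1600, (D,merge)→1700, (B,merge)→1700, (D,nl)→10100 …(+1); best=900 via (D,nl_idx)
  {ABD}: card=6250; try (A,merge)→3950, (A,hash)→5000, (D,hash)→9550, (A,nl)→25900, (D,nl_idx)→51900, (D,merge)→90200 …(+1); best=3950 via (A,merge)
  {ABC}: card=62500; try (B,hash)→7600, (C,hash)→11350, (B,merge)→37000, (C,merge)→91200, (B,nl)→253700, (C,nl)→1251900; best=7600 via (B,hash)
  {ABCD}: card=62500; try (C,hash)→13400, (D,hash)→71500, (C,merge)→93250, (D,nl_idx)→507600, (D,merge)→1070900, (C,nl)→1253950 …(+1); best=13400 via (C,hash)

13400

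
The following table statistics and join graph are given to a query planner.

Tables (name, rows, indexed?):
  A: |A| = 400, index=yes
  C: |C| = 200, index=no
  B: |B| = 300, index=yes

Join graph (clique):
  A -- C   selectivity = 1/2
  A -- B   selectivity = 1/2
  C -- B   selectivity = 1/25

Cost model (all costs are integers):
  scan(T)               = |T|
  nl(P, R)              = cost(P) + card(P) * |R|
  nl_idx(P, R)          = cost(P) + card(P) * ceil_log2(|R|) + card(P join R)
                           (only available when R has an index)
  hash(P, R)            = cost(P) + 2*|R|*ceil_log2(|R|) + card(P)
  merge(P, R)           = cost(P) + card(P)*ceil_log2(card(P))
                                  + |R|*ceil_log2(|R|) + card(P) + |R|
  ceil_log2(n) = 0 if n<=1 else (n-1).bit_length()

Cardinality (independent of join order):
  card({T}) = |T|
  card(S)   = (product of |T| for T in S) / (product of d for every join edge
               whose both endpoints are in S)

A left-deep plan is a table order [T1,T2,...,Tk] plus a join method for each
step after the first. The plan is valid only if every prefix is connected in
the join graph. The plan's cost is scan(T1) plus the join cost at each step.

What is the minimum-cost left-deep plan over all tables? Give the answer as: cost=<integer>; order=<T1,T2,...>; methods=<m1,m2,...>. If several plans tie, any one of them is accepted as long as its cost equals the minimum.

cost=13400; order=B,C,A; methods=hash,hash

Selinger DP (subsets sized 1..n):
  {A}: scan cost=400, card=400
  {C}: scan cost=200, card=200
  {B}: scan cost=300, card=300
  {AC}: card=40000; try (C,hash)→4000, (A,merge)→6000, (C,merge)→6200, (A,hash)→7600, (A,nl_idx)→42000, (A,nl)→80200 …(+1); best=4000 via (C,hash)
  {AB}: card=60000; try (B,hash)→6200, (A,merge)→7300, (B,merge)→7400, (A,hash)→7800, (A,nl_idx)→63000, (B,nl_idx)→64000 …(+2); best=6200 via (B,hash)
  {BC}: card=2400; try (C,hash)→3800, (B,nl_idx)→4400, (B,merge)→5000, (C,merge)→5100, (B,hash)→5800, (B,nl)→60200 …(+1); best=3800 via (C,hash)
  {ABC}: card=240000; try (A,hash)→13400, (A,merge)→39000, (B,hash)→49400, (C,hash)→69400, (A,nl_idx)→265400, (B,nl_idx)→604000 …(+5); best=13400 via (A,hash)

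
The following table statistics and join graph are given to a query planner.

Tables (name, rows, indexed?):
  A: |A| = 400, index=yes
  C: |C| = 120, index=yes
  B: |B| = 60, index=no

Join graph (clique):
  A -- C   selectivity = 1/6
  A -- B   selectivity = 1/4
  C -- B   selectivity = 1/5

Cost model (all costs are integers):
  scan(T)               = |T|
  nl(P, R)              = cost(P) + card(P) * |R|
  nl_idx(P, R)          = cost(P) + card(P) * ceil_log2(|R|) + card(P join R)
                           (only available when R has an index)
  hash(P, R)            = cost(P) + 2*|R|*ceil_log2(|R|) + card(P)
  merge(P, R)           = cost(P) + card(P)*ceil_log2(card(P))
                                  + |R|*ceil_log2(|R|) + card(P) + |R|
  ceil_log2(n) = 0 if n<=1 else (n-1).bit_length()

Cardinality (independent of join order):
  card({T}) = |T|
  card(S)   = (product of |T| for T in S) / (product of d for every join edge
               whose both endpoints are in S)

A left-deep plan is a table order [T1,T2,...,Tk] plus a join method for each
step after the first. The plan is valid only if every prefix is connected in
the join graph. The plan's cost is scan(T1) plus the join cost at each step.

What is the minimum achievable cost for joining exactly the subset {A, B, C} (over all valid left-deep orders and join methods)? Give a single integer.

Selinger DP over subsets of {A,B,C}:
  {A}: scan cost=400, card=400
  {C}: scan cost=120, card=120
  {B}: scan cost=60, card=60
  {AC}: card=8000; try (C,hash)→2480, (A,merge)→5080, (C,merge)→5360, (A,hash)→7440, (A,nl_idx)→9200, (C,nl_idx)→11200 …(+2); best=2480 via (C,hash)
  {AB}: card=6000; try (B,hash)→1520, (A,merge)→4480, (B,merge)→4820, (A,nl_idx)→6600, (A,hash)→7320, (A,nl)→24060 …(+1); best=1520 via (B,hash)
  {BC}: card=1440; try (B,hash)→960, (C,merge)→1440, (B,merge)→1500, (C,hash)→1800, (C,nl_idx)→1920, (C,nl)→7260 …(+1); best=960 via (B,hash)
  {ABC}: card=24000; try (C,hash)→9200, (A,hash)→9600, (B,hash)→11200, (A,merge)→22240, (A,nl_idx)→37920, (C,nl_idx)→67520 …(+5); best=9200 via (C,hash)

9200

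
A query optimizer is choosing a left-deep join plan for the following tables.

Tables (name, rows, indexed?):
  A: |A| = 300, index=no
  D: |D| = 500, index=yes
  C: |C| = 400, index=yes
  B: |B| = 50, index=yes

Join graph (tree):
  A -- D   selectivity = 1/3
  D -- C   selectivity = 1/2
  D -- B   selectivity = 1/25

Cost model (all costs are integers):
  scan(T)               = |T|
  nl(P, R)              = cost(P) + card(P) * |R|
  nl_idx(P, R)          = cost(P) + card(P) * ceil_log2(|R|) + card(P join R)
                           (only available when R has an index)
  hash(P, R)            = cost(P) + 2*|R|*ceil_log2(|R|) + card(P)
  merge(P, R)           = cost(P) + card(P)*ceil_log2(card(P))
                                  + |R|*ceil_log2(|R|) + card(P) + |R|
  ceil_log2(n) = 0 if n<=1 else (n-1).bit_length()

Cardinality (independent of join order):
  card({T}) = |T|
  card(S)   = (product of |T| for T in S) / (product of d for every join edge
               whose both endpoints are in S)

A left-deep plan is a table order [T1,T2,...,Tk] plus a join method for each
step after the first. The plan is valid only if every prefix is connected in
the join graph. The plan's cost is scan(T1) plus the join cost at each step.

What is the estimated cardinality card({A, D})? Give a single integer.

Tables in S: A(300), D(500)
Edges inside S: A-D(d=3)
numerator = 300 * 500 = 150000
denominator = 3 = 3
card(S) = 150000 / 3 = 50000

50000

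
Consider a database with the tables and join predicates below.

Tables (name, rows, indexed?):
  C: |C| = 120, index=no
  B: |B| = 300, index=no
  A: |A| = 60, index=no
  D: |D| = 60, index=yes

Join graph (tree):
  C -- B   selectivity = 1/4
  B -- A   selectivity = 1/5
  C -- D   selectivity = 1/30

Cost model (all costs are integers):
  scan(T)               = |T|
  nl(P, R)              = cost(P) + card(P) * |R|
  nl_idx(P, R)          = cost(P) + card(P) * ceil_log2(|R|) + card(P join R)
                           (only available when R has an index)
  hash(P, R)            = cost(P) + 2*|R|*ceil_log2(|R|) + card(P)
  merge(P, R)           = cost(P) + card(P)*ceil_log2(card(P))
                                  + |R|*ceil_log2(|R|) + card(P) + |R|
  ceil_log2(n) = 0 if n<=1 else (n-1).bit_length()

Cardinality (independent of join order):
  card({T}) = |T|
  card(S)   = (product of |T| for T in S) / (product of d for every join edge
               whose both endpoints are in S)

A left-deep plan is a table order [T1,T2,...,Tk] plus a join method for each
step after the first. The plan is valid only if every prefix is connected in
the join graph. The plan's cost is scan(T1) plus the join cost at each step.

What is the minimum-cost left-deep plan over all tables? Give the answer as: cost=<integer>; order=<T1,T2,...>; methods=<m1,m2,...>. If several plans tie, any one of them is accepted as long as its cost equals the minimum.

cost=24840; order=C,D,B,A; methods=hash,merge,hash

Selinger DP (subsets sized 1..n):
  {C}: scan cost=120, card=120
  {B}: scan cost=300, card=300
  {A}: scan cost=60, card=60
  {D}: scan cost=60, card=60
  {BC}: card=9000; try (C,hash)→2280, (B,merge)→4080, (C,merge)→4260, (B,hash)→5640, (B,nl)→36120, (C,nl)→36300; best=2280 via (C,hash)
  {CD}: card=240; try (D,hash)→960, (D,nl_idx)→1080, (C,merge)→1440, (D,merge)→1500, (C,hash)→1800, (C,nl)→7260 …(+1); best=960 via (D,hash)
  {AB}: card=3600; try (A,hash)→1320, (B,merge)→3480, (A,merge)→3720, (B,hash)→5520, (B,nl)→18060, (A,nl)→18300; best=1320 via (A,hash)
  {ABC}: card=108000; try (C,hash)→6600, (A,hash)→12000, (C,merge)→49080, (A,merge)→137700, (C,nl)→433320, (A,nl)→542280; best=6600 via (C,hash)
  {BCD}: card=18000; try (B,merge)→6120, (B,hash)→6600, (D,hash)→12000, (B,nl)→72960, (D,nl_idx)→74280, (D,merge)→137700 …(+1); best=6120 via (B,merge)
  {ABCD}: card=216000; try (A,hash)→24840, (D,hash)→115320, (A,merge)→294540, (D,nl_idx)→870600, (A,nl)→1086120, (D,merge)→1951020 …(+1); best=24840 via (A,hash)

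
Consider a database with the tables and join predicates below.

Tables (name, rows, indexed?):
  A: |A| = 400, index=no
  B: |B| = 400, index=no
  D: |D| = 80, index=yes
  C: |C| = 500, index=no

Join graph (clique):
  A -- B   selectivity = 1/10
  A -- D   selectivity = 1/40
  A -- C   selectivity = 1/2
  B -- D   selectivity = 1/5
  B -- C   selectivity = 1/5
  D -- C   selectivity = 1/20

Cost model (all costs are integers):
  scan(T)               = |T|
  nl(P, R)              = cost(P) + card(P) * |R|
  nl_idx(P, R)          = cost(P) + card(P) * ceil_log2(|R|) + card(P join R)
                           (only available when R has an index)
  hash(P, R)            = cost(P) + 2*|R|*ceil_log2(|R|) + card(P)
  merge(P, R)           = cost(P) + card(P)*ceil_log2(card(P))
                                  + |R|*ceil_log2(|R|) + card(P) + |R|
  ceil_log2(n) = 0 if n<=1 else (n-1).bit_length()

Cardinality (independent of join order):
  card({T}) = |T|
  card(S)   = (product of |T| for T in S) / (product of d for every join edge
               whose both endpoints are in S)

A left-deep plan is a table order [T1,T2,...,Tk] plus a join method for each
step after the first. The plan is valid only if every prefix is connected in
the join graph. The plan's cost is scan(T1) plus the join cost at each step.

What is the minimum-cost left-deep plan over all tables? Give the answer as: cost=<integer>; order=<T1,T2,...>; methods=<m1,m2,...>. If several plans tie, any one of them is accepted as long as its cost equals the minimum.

cost=25320; order=A,D,B,C; methods=hash,hash,hash

Selinger DP (subsets sized 1..n):
  {A}: scan cost=400, card=400
  {B}: scan cost=400, card=400
  {D}: scan cost=80, card=80
  {C}: scan cost=500, card=500
  {AB}: card=16000; try (B,hash)→8000, (A,hash)→8000, (B,merge)→8400, (A,merge)→8400, (B,nl)→160400, (A,nl)→160400; best=8000 via (B,hash)
  {AD}: card=800; try (D,hash)→1920, (D,nl_idx)→4000, (A,merge)→4720, (D,merge)→5040, (A,hash)→7360, (A,nl)→32080 …(+1); best=1920 via (D,hash)
  {AC}: card=100000; try (A,hash)→8200, (C,merge)→9400, (A,merge)→9500, (C,hash)→9800, (C,nl)→200400, (A,nl)→200500; best=8200 via (A,hash)
  {BD}: card=6400; try (D,hash)→1920, (B,merge)→4720, (D,merge)→5040, (B,hash)→7360, (D,nl_idx)→9600, (B,nl)→32080 …(+1); best=1920 via (D,hash)
  {BC}: card=40000; try (B,hash)→8200, (C,merge)→9400, (B,merge)→9500, (C,hash)→9800, (C,nl)→200400, (B,nl)→200500; best=8200 via (B,hash)
  {CD}: card=2000; try (D,hash)→2120, (C,merge)→5720, (D,nl_idx)→6000, (D,merge)→6140, (C,hash)→9160, (C,nl)→40080 …(+1); best=2120 via (D,hash)
  {ABD}: card=6400; try (B,hash)→9920, (B,merge)→14720, (A,hash)→15520, (D,hash)→25120, (A,merge)→95520, (D,nl_idx)→126400 …(+4); best=9920 via (B,hash)
  {ABC}: card=800000; try (C,hash)→33000, (A,hash)→55400, (B,hash)→115400, (C,merge)→253000, (A,merge)→692200, (B,merge)→1812200 …(+3); best=33000 via (C,hash)
  {ACD}: card=10000; try (A,hash)→11320, (C,hash)→11720, (C,merge)→15720, (A,merge)→30120, (D,hash)→109320, (C,nl)→401920 …(+4); best=11320 via (A,hash)
  {BCD}: card=32000; try (B,hash)→11320, (C,hash)→17320, (B,merge)→30120, (D,hash)→49320, (C,merge)→96520, (D,nl_idx)→320200 …(+4); best=11320 via (B,hash)
  {ABCD}: card=16000; try (C,hash)→25320, (B,hash)→28520, (A,hash)→50520, (C,merge)→104520, (B,merge)→165320, (A,merge)→527320 …(+7); best=25320 via (C,hash)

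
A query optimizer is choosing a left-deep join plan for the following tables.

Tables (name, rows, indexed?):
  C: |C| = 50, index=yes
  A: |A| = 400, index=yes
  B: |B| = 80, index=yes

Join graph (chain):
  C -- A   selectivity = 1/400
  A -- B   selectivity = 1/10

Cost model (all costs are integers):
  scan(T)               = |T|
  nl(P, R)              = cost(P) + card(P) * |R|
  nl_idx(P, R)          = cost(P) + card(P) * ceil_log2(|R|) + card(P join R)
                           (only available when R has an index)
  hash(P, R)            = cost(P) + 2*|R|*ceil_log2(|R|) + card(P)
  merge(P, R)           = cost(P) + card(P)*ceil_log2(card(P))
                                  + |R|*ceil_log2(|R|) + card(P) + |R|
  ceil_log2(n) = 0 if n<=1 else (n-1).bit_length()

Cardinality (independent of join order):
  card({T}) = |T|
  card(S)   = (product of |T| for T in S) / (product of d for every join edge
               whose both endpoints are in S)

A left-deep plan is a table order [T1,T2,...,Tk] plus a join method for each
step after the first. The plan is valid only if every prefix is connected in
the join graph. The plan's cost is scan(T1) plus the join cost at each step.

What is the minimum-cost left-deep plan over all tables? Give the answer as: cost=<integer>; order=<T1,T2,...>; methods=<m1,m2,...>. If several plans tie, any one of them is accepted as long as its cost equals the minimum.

Selinger DP (subsets sized 1..n):
  {C}: scan cost=50, card=50
  {A}: scan cost=400, card=400
  {B}: scan cost=80, card=80
  {AC}: card=50; try (A,nl_idx)→550, (C,hash)→1400, (C,nl_idx)→2850, (A,merge)→4400, (C,merge)→4750, (A,hash)→7300 …(+2); best=550 via (A,nl_idx)
  {AB}: card=3200; try (B,hash)→1920, (A,nl_idx)→4000, (A,merge)→4720, (B,merge)→5040, (B,nl_idx)→6400, (A,hash)→7360 …(+2); best=1920 via (B,hash)
  {ABC}: card=400; try (B,nl_idx)→1300, (B,merge)→1540, (B,hash)→1720, (B,nl)→4550, (C,hash)→5720, (C,nl_idx)→21520 …(+2); best=1300 via (B,nl_idx)

cost=1300; order=C,A,B; methods=nl_idx,nl_idx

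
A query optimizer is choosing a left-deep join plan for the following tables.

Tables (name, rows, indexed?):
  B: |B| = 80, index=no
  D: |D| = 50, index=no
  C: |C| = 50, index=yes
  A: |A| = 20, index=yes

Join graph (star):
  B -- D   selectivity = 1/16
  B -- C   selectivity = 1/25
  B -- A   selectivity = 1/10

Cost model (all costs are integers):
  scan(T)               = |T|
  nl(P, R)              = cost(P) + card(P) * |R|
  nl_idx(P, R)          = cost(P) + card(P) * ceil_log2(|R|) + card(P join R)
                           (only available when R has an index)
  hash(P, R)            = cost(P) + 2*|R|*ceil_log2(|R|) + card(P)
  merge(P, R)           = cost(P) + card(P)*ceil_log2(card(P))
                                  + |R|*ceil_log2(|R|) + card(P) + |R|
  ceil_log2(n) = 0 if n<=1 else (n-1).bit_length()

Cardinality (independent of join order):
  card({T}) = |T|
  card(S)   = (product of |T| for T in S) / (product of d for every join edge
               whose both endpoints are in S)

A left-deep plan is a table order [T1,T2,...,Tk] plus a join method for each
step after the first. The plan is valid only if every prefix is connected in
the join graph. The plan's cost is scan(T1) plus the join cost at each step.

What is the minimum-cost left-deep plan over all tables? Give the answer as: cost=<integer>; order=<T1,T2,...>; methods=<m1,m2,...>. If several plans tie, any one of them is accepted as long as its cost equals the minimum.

cost=2000; order=B,C,A,D; methods=nl_idx,hash,hash

Selinger DP (subsets sized 1..n):
  {B}: scan cost=80, card=80
  {D}: scan cost=50, card=50
  {C}: scan cost=50, card=50
  {A}: scan cost=20, card=20
  {BD}: card=250; try (D,hash)→760, (B,merge)→1040, (D,merge)→1070, (B,hash)→1220, (B,nl)→4050, (D,nl)→4080; best=760 via (D,hash)
  {BC}: card=160; try (C,nl_idx)→720, (C,hash)→760, (B,merge)→1040, (C,merge)→1070, (B,hash)→1220, (B,nl)→4050 …(+1); best=720 via (C,nl_idx)
  {AB}: card=160; try (A,hash)→360, (A,nl_idx)→640, (B,merge)→780, (A,merge)→840, (B,hash)→1160, (B,nl)→1620 …(+1); best=360 via (A,hash)
  {BCD}: card=500; try (D,hash)→1480, (C,hash)→1610, (D,merge)→2510, (C,nl_idx)→2760, (C,merge)→3360, (D,nl)→8720 …(+1); best=1480 via (D,hash)
  {ABD}: card=500; try (D,hash)→1120, (A,hash)→1210, (D,merge)→2150, (A,nl_idx)→2510, (A,merge)→3130, (A,nl)→5760 …(+1); best=1120 via (D,hash)
  {ABC}: card=320; try (A,hash)→1080, (C,hash)→1120, (C,nl_idx)→1640, (A,nl_idx)→1840, (C,merge)→2150, (A,merge)→2280 …(+2); best=1080 via (A,hash)
  {ABCD}: card=1000; try (D,hash)→2000, (A,hash)→2180, (C,hash)→2220, (D,merge)→4630, (A,nl_idx)→4980, (C,nl_idx)→5120 …(+5); best=2000 via (D,hash)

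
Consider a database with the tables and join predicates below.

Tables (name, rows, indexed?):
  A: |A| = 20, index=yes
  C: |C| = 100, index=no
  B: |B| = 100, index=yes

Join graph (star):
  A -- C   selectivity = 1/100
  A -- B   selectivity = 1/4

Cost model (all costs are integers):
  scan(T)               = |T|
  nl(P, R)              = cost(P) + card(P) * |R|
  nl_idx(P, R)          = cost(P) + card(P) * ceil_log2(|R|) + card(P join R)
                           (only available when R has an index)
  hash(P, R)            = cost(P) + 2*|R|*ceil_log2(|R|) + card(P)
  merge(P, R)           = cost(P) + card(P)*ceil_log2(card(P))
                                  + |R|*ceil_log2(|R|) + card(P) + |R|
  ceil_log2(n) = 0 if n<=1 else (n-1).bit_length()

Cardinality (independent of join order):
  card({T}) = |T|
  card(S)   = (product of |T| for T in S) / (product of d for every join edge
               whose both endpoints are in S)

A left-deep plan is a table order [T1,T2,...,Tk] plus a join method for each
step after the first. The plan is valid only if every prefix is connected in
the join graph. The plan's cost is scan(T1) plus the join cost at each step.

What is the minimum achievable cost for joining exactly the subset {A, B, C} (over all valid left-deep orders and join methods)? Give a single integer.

Selinger DP over subsets of {A,B,C}:
  {A}: scan cost=20, card=20
  {C}: scan cost=100, card=100
  {B}: scan cost=100, card=100
  {AC}: card=20; try (A,hash)→400, (A,nl_idx)→620, (C,merge)→940, (A,merge)→1020, (C,hash)→1440, (C,nl)→2020 …(+1); best=400 via (A,hash)
  {AB}: card=500; try (A,hash)→400, (B,nl_idx)→660, (B,merge)→940, (A,merge)→1020, (A,nl_idx)→1100, (B,hash)→1440 …(+2); best=400 via (A,hash)
  {ABC}: card=500; try (B,nl_idx)→1040, (B,merge)→1320, (B,hash)→1820, (C,hash)→2300, (B,nl)→2400, (C,merge)→6200 …(+1); best=1040 via (B,nl_idx)

1040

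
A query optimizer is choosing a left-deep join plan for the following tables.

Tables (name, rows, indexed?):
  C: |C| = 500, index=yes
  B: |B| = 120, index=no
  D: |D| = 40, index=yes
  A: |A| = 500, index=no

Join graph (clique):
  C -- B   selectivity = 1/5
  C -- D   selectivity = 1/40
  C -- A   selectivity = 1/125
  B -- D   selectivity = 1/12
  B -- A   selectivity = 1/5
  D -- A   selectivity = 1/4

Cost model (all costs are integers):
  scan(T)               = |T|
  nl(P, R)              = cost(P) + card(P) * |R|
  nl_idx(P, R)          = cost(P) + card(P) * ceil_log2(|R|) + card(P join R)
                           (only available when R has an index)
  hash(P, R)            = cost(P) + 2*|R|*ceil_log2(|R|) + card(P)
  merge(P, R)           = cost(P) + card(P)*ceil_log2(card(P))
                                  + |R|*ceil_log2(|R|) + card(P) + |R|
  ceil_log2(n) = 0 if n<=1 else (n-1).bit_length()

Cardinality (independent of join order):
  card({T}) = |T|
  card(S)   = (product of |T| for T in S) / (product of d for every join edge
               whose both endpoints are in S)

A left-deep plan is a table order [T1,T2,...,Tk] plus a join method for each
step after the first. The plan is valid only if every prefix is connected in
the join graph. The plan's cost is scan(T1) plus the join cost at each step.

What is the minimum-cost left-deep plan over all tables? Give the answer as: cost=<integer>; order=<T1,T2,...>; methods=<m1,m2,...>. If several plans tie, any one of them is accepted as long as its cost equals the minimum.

Selinger DP (subsets sized 1..n):
  {C}: scan cost=500, card=500
  {B}: scan cost=120, card=120
  {D}: scan cost=40, card=40
  {A}: scan cost=500, card=500
  {BC}: card=12000; try (B,hash)→2680, (C,merge)→6080, (B,merge)→6460, (C,hash)→9240, (C,nl_idx)→13200, (C,nl)→60120 …(+1); best=2680 via (B,hash)
  {CD}: card=500; try (C,nl_idx)→900, (D,hash)→1480, (D,nl_idx)→4000, (C,merge)→5320, (D,merge)→5780, (C,hash)→9080 …(+2); best=900 via (C,nl_idx)
  {AC}: card=2000; try (C,nl_idx)→7000, (C,hash)→10000, (A,hash)→10000, (C,merge)→10500, (A,merge)→10500, (C,nl)→250500 …(+1); best=7000 via (C,nl_idx)
  {BD}: card=400; try (D,hash)→720, (D,nl_idx)→1240, (B,merge)→1280, (D,merge)→1360, (B,hash)→1760, (B,nl)→4840 …(+1); best=720 via (D,hash)
  {AB}: card=12000; try (B,hash)→2680, (A,merge)→6080, (B,merge)→6460, (A,hash)→9240, (A,nl)→60120, (B,nl)→60500; best=2680 via (B,hash)
  {AD}: card=5000; try (D,hash)→1480, (A,merge)→5320, (D,merge)→5780, (D,nl_idx)→8500, (A,hash)→9080, (A,nl)→20040 …(+1); best=1480 via (D,hash)
  {BCD}: card=1000; try (B,hash)→3080, (C,nl_idx)→5320, (B,merge)→6860, (C,merge)→9720, (C,hash)→10120, (D,hash)→15160 …(+5); best=3080 via (B,hash)
  {ABC}: card=9600; try (B,hash)→10680, (C,hash)→23680, (A,hash)→23680, (B,merge)→31960, (C,nl_idx)→120280, (C,merge)→187680 …(+4); best=10680 via (B,hash)
  {ACD}: card=500; try (D,hash)→9480, (A,hash)→10400, (A,merge)→10900, (C,hash)→15480, (D,nl_idx)→19500, (D,merge)→31280 …(+5); best=9480 via (D,hash)
  {ABD}: card=10000; try (B,hash)→8160, (A,merge)→9720, (A,hash)→10120, (D,hash)→15160, (B,merge)→72440, (D,nl_idx)→84680 …(+4); best=8160 via (B,hash)
  {ABCD}: card=200; try (B,hash)→11660, (A,hash)→13080, (B,merge)→15440, (A,merge)→19080, (D,hash)→20760, (C,hash)→27160 …(+8); best=11660 via (B,hash)

cost=11660; order=A,C,D,B; methods=nl_idx,hash,hash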